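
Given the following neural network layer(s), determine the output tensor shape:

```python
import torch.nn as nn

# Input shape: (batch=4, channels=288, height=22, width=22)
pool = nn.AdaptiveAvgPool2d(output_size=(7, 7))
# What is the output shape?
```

Input: (4, 288, 22, 22) -> Output: (4, 288, 7, 7)

Answer: (4, 288, 7, 7)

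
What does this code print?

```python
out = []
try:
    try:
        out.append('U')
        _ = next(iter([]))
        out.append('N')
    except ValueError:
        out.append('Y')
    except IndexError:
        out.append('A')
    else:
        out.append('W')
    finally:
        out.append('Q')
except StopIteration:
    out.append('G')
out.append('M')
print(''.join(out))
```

Execution trace: 'U' (try body) → 'Q' (finally) → 'G' (outer except StopIteration) → 'M' (after the try/except). Output: UQGM

Answer: UQGM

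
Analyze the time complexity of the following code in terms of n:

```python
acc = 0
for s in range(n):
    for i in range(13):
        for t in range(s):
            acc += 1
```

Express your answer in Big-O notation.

Each loop level contributes: n × 1 × n. Multiplying the contributions gives O(n^2).

Answer: O(n^2)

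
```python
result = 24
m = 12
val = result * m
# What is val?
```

Trace:
`result = 24` → result = 24
`m = 12` → m = 12
`val = result * m` → val = 288
So val = 288

Answer: 288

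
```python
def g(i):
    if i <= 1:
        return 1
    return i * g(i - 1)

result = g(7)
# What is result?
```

g(7) = 7 * 6 * 5 * 4 * 3 * 2 * 1 = 5040

Answer: 5040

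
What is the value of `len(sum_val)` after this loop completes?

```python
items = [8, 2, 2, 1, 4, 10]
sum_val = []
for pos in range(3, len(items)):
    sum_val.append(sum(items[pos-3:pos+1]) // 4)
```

Number of 4-element averages
`sum_val` takes the values: [] → [3] → [3, 2] → [3, 2, 4]
So `len(sum_val)` = 3

Answer: 3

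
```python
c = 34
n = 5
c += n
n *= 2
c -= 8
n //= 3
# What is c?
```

Trace:
`c = 34` → c = 34
`n = 5` → n = 5
`c += n` → c = 39
`n *= 2` → n = 10
`c -= 8` → c = 31
`n //= 3` → n = 3
So c = 31

Answer: 31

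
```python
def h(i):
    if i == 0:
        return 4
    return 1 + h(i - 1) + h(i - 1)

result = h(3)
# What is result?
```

h(i) = 1 + 2·h(i-1), h(0)=4. Closed form: (4+1)·2^3 - 1 = 39.

Answer: 39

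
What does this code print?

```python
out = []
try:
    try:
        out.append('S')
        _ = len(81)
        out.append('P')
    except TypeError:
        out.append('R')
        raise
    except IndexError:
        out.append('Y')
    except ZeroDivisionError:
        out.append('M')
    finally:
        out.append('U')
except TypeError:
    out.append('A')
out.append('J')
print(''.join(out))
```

Execution trace: 'S' (inner try body) → 'R' (inner except TypeError) → 'U' (inner finally) → 'A' (outer except TypeError) → 'J' (after the try/except). Output: SRUAJ

Answer: SRUAJ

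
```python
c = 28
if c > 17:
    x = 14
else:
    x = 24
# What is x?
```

Trace:
`c = 28` → c = 28
`if c > 17: ...` → c > 17 is True → x = 14
So x = 14

Answer: 14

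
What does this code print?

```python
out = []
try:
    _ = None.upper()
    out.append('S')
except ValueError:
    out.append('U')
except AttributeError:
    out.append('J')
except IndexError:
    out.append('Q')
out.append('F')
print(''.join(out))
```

Execution trace: 'J' (except AttributeError) → 'F' (after the try/except). Output: JF

Answer: JF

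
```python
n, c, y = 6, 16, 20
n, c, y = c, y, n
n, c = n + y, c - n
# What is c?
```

Trace:
`n, c, y = 6, 16, 20` → n = 6; c = 16; y = 20
`n, c, y = c, y, n` → n = 16; c = 20; y = 6
`n, c = n + y, c - n` → n = 22; c = 4
So c = 4

Answer: 4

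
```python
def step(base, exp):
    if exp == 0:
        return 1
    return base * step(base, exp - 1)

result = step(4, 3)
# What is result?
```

step(4, 3) = 4 * 4 * 4 = 64

Answer: 64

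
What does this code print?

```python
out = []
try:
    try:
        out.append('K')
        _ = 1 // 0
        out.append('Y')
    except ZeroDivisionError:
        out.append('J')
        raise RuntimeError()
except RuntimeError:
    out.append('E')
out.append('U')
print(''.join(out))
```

Execution trace: 'K' (inner try body) → 'J' (inner except ZeroDivisionError) → 'E' (outer except RuntimeError) → 'U' (after the try/except). Output: KJEU

Answer: KJEU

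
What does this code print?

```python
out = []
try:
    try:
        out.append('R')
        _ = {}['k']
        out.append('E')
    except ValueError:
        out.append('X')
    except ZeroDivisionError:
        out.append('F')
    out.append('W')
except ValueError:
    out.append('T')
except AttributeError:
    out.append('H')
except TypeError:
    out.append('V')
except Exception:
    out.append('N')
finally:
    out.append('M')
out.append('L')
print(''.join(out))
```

Execution trace: 'R' (inner try body) → 'N' (except Exception) → 'M' (finally) → 'L' (after the try/except). Output: RNML

Answer: RNML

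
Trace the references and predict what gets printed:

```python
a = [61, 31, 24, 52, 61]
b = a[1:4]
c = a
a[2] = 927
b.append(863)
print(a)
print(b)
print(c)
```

Key concept: slice vs alias.
Step by step:
`a = [61, 31, 24, 52, 61]` → a = [61, 31, 24, 52, 61]
`b = a[1:4]` → b = [31, 24, 52]
`c = a` → c = [61, 31, 24, 52, 61] (same object as a)
`a[2] = 927` → a = [61, 31, 927, 52, 61] (same object as c); c = [61, 31, 927, 52, 61] (same object as a)
`b.append(863)` → b = [31, 24, 52, 863]
`print(a)` → prints [61, 31, 927, 52, 61]
`print(b)` → prints [31, 24, 52, 863]
`print(c)` → prints [61, 31, 927, 52, 61]

Answer:
[61, 31, 927, 52, 61]
[31, 24, 52, 863]
[61, 31, 927, 52, 61]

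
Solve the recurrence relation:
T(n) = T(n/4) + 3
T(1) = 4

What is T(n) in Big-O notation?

Each step divides n by 4 and adds 3. After log_4(n) steps we reach T(1)=4. So T(n) = 3·log_4(n) + 4 = O(log n).

Answer: O(log n)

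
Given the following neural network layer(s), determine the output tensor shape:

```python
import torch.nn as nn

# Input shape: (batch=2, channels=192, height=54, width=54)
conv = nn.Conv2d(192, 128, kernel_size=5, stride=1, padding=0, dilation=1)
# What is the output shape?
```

Input: (2, 192, 54, 54) -> Output: (2, 128, 50, 50)

Answer: (2, 128, 50, 50)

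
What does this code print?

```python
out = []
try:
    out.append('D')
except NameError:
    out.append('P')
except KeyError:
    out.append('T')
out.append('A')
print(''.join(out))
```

Execution trace: 'D' (try body, no exception) → 'A' (after the try/except). Output: DA

Answer: DA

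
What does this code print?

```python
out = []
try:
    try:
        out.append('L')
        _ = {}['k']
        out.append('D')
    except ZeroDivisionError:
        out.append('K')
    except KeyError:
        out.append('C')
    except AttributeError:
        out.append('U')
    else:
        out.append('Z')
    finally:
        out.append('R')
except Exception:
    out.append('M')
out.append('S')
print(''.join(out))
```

Execution trace: 'L' (inner try body) → 'C' (inner except KeyError) → 'R' (inner finally) → 'S' (after the try/except). Output: LCRS

Answer: LCRS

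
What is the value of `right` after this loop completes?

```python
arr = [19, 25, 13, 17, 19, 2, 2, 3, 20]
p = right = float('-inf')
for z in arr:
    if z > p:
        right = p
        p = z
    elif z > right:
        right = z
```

Second largest (with repeats) in [19, 25, 13, 17, 19, 2, 2, 3, 20]
`right` takes the values: -inf → 19 → 20

Answer: 20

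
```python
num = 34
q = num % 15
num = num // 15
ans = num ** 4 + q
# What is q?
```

Trace:
`num = 34` → num = 34
`q = num % 15` → q = 4
`num = num // 15` → num = 2
`ans = num ** 4 + q` → ans = 20
So q = 4

Answer: 4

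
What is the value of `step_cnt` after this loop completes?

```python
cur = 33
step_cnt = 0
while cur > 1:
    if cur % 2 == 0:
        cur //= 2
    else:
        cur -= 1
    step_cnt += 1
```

Steps to reduce 33 to 1
`step_cnt` takes the values: 0 → 1 → 2 → 3 → 4 → 5 → 6

Answer: 6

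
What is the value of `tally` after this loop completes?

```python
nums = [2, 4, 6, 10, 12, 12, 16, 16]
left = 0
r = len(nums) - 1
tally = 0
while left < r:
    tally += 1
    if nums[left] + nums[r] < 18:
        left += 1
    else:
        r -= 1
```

Steps to find pair summing to 18
`tally` takes the values: 0 → 1 → 2 → 3 → 4 → 5 → 6 → 7

Answer: 7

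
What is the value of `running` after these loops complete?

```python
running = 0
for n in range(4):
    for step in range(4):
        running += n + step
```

Sum of all n+step for n,step in 4x4
`running` takes the values: 0 → 1 → 3 → 6 → 7 → 9 → 12 → 16 → 18 → 21 → 25 → 30 → 33 → 37 → 42 → 48

Answer: 48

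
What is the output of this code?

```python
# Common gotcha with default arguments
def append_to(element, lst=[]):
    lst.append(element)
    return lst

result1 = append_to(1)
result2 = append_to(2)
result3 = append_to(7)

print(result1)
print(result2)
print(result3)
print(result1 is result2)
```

Key concept: mutable default argument gotcha.
Step by step:
`result1 = append_to(1)` → result1 = [1]
`result2 = append_to(2)` → result1 = [1, 2] (same object as result2); result2 = [1, 2] (same object as result1)
`result3 = append_to(7)` → result1 = [1, 2, 7] (same object as result2, result3); result2 = [1, 2, 7] (same object as result1, result3); result3 = [1, 2, 7] (same object as result1, result2)
`print(result1)` → prints [1, 2, 7]
`print(result2)` → prints [1, 2, 7]
`print(result3)` → prints [1, 2, 7]
`print(result1 is result2)` → prints True

Answer:
[1, 2, 7]
[1, 2, 7]
[1, 2, 7]
True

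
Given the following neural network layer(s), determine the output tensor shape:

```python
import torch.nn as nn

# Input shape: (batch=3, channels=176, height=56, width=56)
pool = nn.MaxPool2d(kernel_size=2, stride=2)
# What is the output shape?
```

Input: (3, 176, 56, 56) -> Output: (3, 176, 28, 28)

Answer: (3, 176, 28, 28)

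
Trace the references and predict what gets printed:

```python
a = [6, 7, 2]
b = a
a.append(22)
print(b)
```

Key concept: basic list aliasing.
Step by step:
`a = [6, 7, 2]` → a = [6, 7, 2]
`b = a` → b = [6, 7, 2] (same object as a)
`a.append(22)` → a = [6, 7, 2, 22] (same object as b); b = [6, 7, 2, 22] (same object as a)
`print(b)` → prints [6, 7, 2, 22]

Answer: [6, 7, 2, 22]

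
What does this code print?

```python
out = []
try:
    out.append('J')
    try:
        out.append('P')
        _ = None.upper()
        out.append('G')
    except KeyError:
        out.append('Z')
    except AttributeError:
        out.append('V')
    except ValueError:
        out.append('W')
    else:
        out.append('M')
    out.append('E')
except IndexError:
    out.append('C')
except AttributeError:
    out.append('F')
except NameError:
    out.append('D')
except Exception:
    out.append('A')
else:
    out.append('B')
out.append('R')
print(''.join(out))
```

Execution trace: 'J' (try body) → 'P' (inner try body) → 'V' (inner except AttributeError) → 'E' (try body, no exception) → 'B' (else) → 'R' (after the try/except). Output: JPVEBR

Answer: JPVEBR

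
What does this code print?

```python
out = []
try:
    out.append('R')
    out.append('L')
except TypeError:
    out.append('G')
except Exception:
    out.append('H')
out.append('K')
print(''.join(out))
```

Execution trace: 'R' (try body) → 'L' (try body, no exception) → 'K' (after the try/except). Output: RLK

Answer: RLK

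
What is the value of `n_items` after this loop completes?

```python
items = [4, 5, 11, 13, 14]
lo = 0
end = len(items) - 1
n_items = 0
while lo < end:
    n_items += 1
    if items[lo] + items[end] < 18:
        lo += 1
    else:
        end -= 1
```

Steps to find pair summing to 18
`n_items` takes the values: 0 → 1 → 2 → 3 → 4

Answer: 4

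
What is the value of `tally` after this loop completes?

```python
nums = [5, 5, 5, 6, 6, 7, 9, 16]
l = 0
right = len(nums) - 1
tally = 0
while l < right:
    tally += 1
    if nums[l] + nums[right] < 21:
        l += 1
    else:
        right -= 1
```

Steps to find pair summing to 21
`tally` takes the values: 0 → 1 → 2 → 3 → 4 → 5 → 6 → 7

Answer: 7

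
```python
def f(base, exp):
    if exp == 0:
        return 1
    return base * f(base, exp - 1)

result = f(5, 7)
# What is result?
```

f(5, 7) = 5 * 5 * 5 * 5 * 5 * 5 * 5 = 78125

Answer: 78125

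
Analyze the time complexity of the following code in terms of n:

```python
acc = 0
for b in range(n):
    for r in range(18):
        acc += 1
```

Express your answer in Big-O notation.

Each loop level contributes: n × 1. Multiplying the contributions gives O(n).

Answer: O(n)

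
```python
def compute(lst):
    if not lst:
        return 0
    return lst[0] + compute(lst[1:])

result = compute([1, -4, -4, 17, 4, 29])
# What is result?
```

1 + (-4) + (-4) + 17 + 4 + 29 + 0 = 43

Answer: 43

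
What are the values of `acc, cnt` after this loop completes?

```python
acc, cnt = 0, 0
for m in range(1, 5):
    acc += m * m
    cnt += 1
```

Sum of squares and count
`acc, cnt` takes the values: (0, 0) → (1, 0) → (1, 1) → (5, 1) → (5, 2) → (14, 2) → (14, 3) → (30, 3) → (30, 4)

Answer: 30, 4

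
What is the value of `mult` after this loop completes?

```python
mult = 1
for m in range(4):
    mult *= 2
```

2^4 = 16
`mult` takes the values: 1 → 2 → 4 → 8 → 16

Answer: 16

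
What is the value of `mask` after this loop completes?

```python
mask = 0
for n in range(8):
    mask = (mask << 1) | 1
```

Build 8 consecutive 1-bits: 0b11111111
`mask` takes the values: 0 → 1 → 3 → 7 → 15 → 31 → 63 → 127 → 255

Answer: 255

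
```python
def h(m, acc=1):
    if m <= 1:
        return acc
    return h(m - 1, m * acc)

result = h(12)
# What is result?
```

Accumulator trace (n, acc): (12, 1) -> (11, 12) -> (10, 132) -> (9, 1320) -> (8, 11880) -> (7, 95040) -> (6, 665280) -> (5, 3991680) -> (4, 19958400) -> (3, 79833600) -> (2, 239500800) -> (1, 479001600) -> return 479001600

Answer: 479001600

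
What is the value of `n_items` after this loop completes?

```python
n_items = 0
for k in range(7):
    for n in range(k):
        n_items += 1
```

Triangle number: 0+1+2+...+6
`n_items` takes the values: 0 → 1 → 2 → 3 → 4 → 5 → 6 → 7 → 8 → 9 → 10 → 11 → 12 → 13 → 14 → 15 → 16 → 17 → 18 → 19 → 20 → 21

Answer: 21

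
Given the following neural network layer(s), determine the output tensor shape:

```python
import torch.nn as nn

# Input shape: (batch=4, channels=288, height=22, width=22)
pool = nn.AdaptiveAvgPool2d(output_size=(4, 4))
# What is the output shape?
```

Input: (4, 288, 22, 22) -> Output: (4, 288, 4, 4)

Answer: (4, 288, 4, 4)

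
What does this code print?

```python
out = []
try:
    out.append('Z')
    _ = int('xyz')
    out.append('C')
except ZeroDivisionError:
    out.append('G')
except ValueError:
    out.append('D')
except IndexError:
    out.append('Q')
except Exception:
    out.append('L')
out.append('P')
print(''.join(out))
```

Execution trace: 'Z' (try body) → 'D' (except ValueError) → 'P' (after the try/except). Output: ZDP

Answer: ZDP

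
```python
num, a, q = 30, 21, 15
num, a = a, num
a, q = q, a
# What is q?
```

Trace:
`num, a, q = 30, 21, 15` → num = 30; a = 21; q = 15
`num, a = a, num` → num = 21; a = 30
`a, q = q, a` → a = 15; q = 30
So q = 30

Answer: 30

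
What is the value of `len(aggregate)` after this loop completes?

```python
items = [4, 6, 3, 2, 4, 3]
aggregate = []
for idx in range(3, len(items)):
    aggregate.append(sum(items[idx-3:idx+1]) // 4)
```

Number of 4-element averages
`aggregate` takes the values: [] → [3] → [3, 3] → [3, 3, 3]
So `len(aggregate)` = 3

Answer: 3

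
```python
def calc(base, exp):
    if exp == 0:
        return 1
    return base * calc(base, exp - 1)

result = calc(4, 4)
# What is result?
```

calc(4, 4) = 4 * 4 * 4 * 4 = 256

Answer: 256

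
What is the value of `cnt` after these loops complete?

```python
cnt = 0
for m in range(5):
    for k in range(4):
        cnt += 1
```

5 * 4 = 20
`cnt` takes the values: 0 → 1 → 2 → 3 → 4 → 5 → 6 → 7 → 8 → 9 → 10 → 11 → 12 → 13 → 14 → 15 → 16 → 17 → 18 → 19 → 20

Answer: 20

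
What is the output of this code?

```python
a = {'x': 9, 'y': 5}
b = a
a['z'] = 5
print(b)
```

Key concept: dict aliasing.
Step by step:
`a = {'x': 9, 'y': 5}` → a = {'x': 9, 'y': 5}
`b = a` → b = {'x': 9, 'y': 5} (same object as a)
`a['z'] = 5` → a = {'x': 9, 'y': 5, 'z': 5} (same object as b); b = {'x': 9, 'y': 5, 'z': 5} (same object as a)
`print(b)` → prints {'x': 9, 'y': 5, 'z': 5}

Answer: {'x': 9, 'y': 5, 'z': 5}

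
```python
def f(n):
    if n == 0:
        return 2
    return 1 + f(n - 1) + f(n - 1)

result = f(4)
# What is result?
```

f(n) = 1 + 2·f(n-1), f(0)=2. Closed form: (2+1)·2^4 - 1 = 47.

Answer: 47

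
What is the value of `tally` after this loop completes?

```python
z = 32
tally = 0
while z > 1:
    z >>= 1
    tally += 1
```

Count right shifts until 1
`tally` takes the values: 0 → 1 → 2 → 3 → 4 → 5

Answer: 5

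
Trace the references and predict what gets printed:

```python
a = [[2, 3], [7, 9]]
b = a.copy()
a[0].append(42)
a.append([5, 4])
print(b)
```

Key concept: shallow copy with nested lists.
Step by step:
`a = [[2, 3], [7, 9]]` → a = [[2, 3], [7, 9]]
`b = a.copy()` → b = [[2, 3], [7, 9]]
`a[0].append(42)` → a = [[2, 3, 42], [7, 9]]; b = [[2, 3, 42], [7, 9]]
`a.append([5, 4])` → a = [[2, 3, 42], [7, 9], [5, 4]]
`print(b)` → prints [[2, 3, 42], [7, 9]]

Answer: [[2, 3, 42], [7, 9]]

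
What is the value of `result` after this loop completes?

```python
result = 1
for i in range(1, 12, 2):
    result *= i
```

Product of 1, 3, 5, ... up to 11
`result` takes the values: 1 → 3 → 15 → 105 → 945 → 10395

Answer: 10395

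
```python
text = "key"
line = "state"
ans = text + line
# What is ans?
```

Trace:
`text = "key"` → text = 'key'
`line = "state"` → line = 'state'
`ans = text + line` → ans = 'keystate'
So ans = 'keystate'

Answer: 'keystate'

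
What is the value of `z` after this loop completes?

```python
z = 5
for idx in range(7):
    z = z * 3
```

Multiply by 3, 7 times: 5 * 3^7 = 10935
`z` takes the values: 5 → 15 → 45 → 135 → 405 → 1215 → 3645 → 10935

Answer: 10935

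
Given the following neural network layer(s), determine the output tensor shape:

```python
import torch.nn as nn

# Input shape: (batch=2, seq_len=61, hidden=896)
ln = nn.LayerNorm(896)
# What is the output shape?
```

Input: (2, 61, 896) -> Output: (2, 61, 896)

Answer: (2, 61, 896)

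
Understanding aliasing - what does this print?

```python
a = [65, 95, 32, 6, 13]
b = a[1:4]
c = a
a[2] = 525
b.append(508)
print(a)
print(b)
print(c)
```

Key concept: slice vs alias.
Step by step:
`a = [65, 95, 32, 6, 13]` → a = [65, 95, 32, 6, 13]
`b = a[1:4]` → b = [95, 32, 6]
`c = a` → c = [65, 95, 32, 6, 13] (same object as a)
`a[2] = 525` → a = [65, 95, 525, 6, 13] (same object as c); c = [65, 95, 525, 6, 13] (same object as a)
`b.append(508)` → b = [95, 32, 6, 508]
`print(a)` → prints [65, 95, 525, 6, 13]
`print(b)` → prints [95, 32, 6, 508]
`print(c)` → prints [65, 95, 525, 6, 13]

Answer:
[65, 95, 525, 6, 13]
[95, 32, 6, 508]
[65, 95, 525, 6, 13]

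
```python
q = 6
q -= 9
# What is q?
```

Trace:
`q = 6` → q = 6
`q -= 9` → q = -3
So q = -3

Answer: -3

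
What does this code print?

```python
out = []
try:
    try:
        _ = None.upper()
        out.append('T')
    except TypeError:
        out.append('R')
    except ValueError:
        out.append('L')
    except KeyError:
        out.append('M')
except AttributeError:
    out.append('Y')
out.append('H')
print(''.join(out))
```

Execution trace: 'Y' (outer except AttributeError) → 'H' (after the try/except). Output: YH

Answer: YH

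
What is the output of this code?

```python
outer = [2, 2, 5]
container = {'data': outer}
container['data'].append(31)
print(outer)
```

Key concept: dict holds reference to list.
Step by step:
`outer = [2, 2, 5]` → outer = [2, 2, 5]
`container = {'data': outer}` → container = {'data': [2, 2, 5]}
`container['data'].append(31)` → outer = [2, 2, 5, 31]; container = {'data': [2, 2, 5, 31]}
`print(outer)` → prints [2, 2, 5, 31]

Answer: [2, 2, 5, 31]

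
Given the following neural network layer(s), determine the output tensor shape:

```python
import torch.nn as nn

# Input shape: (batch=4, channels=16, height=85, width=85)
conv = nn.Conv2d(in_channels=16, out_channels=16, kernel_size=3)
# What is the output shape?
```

Input: (4, 16, 85, 85) -> Output: (4, 16, 83, 83)

Answer: (4, 16, 83, 83)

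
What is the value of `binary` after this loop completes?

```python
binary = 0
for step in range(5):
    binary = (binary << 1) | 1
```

Build 5 consecutive 1-bits: 0b11111
`binary` takes the values: 0 → 1 → 3 → 7 → 15 → 31

Answer: 31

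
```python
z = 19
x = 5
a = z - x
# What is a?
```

Trace:
`z = 19` → z = 19
`x = 5` → x = 5
`a = z - x` → a = 14
So a = 14

Answer: 14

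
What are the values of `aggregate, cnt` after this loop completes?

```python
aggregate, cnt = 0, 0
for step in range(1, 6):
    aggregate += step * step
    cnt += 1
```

Sum of squares and count
`aggregate, cnt` takes the values: (0, 0) → (1, 0) → (1, 1) → (5, 1) → (5, 2) → (14, 2) → (14, 3) → (30, 3) → (30, 4) → (55, 4) → (55, 5)

Answer: 55, 5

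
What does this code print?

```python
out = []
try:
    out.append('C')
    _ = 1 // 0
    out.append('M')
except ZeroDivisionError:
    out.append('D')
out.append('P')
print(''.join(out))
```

Execution trace: 'C' (try body) → 'D' (except ZeroDivisionError) → 'P' (after the try/except). Output: CDP

Answer: CDP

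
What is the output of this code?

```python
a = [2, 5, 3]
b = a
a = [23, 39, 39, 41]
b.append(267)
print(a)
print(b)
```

Key concept: rebinding vs mutation: a is rebound to a new list, b still points at the original.
Step by step:
`a = [2, 5, 3]` → a = [2, 5, 3]
`b = a` → b = [2, 5, 3] (same object as a)
`a = [23, 39, 39, 41]` → a = [23, 39, 39, 41]
`b.append(267)` → b = [2, 5, 3, 267]
`print(a)` → prints [23, 39, 39, 41]
`print(b)` → prints [2, 5, 3, 267]

Answer:
[23, 39, 39, 41]
[2, 5, 3, 267]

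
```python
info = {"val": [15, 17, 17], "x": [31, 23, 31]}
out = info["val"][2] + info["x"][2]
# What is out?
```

Trace:
`info = {"val": [15, 17, 17], "x": [31, 23, 31]}` → info = {'val': [15, 17, 17], 'x': [31, 23, 31]}
`out = info["val"][2] + info["x"][2]` → out = 48
So out = 48

Answer: 48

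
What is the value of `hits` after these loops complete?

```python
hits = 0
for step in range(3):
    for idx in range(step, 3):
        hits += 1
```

Upper triangle: 3 + 2 + ... + 1
`hits` takes the values: 0 → 1 → 2 → 3 → 4 → 5 → 6

Answer: 6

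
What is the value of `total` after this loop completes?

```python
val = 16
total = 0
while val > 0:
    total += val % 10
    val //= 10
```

Sum digits of 16
`total` takes the values: 0 → 6 → 7

Answer: 7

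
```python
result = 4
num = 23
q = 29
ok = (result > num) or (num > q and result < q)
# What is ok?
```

Trace:
`result = 4` → result = 4
`num = 23` → num = 23
`q = 29` → q = 29
`ok = (result > num) or (num > q and result < q)` → ok = False
So ok = False

Answer: False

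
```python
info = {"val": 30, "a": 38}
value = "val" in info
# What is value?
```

Trace:
`info = {"val": 30, "a": 38}` → info = {'val': 30, 'a': 38}
`value = "val" in info` → value = True
So value = True

Answer: True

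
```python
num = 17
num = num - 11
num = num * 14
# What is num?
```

Trace:
`num = 17` → num = 17
`num = num - 11` → num = 6
`num = num * 14` → num = 84
So num = 84

Answer: 84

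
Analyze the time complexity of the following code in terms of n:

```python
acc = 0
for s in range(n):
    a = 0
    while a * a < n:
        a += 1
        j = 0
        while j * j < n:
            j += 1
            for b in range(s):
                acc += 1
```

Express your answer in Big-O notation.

Each loop level contributes: n × √n × √n × n. Multiplying the contributions gives O(n^3).

Answer: O(n^3)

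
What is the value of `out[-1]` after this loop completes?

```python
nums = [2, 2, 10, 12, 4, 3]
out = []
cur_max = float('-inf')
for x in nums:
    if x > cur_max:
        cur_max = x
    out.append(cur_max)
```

Running max ends at 12
`out` takes the values: [] → [2] → [2, 2] → [2, 2, 10] → [2, 2, 10, 12] → [2, 2, 10, 12, 12] → [2, 2, 10, 12, 12, 12]
So `out[-1]` = 12

Answer: 12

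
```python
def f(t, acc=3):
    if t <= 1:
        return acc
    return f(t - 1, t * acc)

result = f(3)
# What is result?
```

Accumulator trace (n, acc): (3, 3) -> (2, 9) -> (1, 18) -> return 18

Answer: 18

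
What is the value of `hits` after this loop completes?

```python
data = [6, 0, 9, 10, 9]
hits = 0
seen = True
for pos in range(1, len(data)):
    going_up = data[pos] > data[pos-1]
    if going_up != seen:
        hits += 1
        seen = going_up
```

Count direction changes in [6, 0, 9, 10, 9]
`hits` takes the values: 0 → 1 → 2 → 3

Answer: 3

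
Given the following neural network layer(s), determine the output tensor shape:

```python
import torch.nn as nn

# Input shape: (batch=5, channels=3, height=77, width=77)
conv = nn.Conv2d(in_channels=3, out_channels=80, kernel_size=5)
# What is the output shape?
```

Input: (5, 3, 77, 77) -> Output: (5, 80, 73, 73)

Answer: (5, 80, 73, 73)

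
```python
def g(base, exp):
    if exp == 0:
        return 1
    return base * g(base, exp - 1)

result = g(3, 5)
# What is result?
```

g(3, 5) = 3 * 3 * 3 * 3 * 3 = 243

Answer: 243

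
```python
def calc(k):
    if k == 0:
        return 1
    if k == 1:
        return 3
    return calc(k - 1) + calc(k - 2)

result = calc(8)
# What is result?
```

Build up from base cases: calc(0)=1, calc(1)=3, calc(2)=4, calc(3)=7, calc(4)=11, calc(5)=18, calc(6)=29, ..., calc(8)=76

Answer: 76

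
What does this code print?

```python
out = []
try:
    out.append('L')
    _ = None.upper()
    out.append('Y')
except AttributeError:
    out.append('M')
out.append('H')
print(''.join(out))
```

Execution trace: 'L' (try body) → 'M' (except AttributeError) → 'H' (after the try/except). Output: LMH

Answer: LMH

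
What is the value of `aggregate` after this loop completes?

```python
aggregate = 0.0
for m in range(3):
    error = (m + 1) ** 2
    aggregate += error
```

Sum of squared losses 1² + 2² + ... + 3²
`aggregate` takes the values: 0.0 → 1.0 → 5.0 → 14.0

Answer: 14.0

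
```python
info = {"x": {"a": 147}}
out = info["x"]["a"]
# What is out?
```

Trace:
`info = {"x": {"a": 147}}` → info = {'x': {'a': 147}}
`out = info["x"]["a"]` → out = 147
So out = 147

Answer: 147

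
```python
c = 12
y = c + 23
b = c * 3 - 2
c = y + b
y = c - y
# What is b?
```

Trace:
`c = 12` → c = 12
`y = c + 23` → y = 35
`b = c * 3 - 2` → b = 34
`c = y + b` → c = 69
`y = c - y` → y = 34
So b = 34

Answer: 34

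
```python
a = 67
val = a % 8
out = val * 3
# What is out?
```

Trace:
`a = 67` → a = 67
`val = a % 8` → val = 3
`out = val * 3` → out = 9
So out = 9

Answer: 9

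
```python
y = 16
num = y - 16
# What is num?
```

Trace:
`y = 16` → y = 16
`num = y - 16` → num = 0
So num = 0

Answer: 0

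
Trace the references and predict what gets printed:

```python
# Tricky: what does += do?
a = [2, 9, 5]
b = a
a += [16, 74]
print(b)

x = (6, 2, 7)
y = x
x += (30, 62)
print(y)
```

Key concept: += behavior differs for mutable vs immutable.
Step by step:
`a = [2, 9, 5]` → a = [2, 9, 5]
`b = a` → b = [2, 9, 5] (same object as a)
`a += [16, 74]` → a = [2, 9, 5, 16, 74] (same object as b); b = [2, 9, 5, 16, 74] (same object as a)
`print(b)` → prints [2, 9, 5, 16, 74]
`x = (6, 2, 7)` → x = (6, 2, 7)
`y = x` → y = (6, 2, 7)
`x += (30, 62)` → x = (6, 2, 7, 30, 62)
`print(y)` → prints (6, 2, 7)

Answer:
[2, 9, 5, 16, 74]
(6, 2, 7)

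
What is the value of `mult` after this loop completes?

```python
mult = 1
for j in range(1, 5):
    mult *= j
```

4! = 24
`mult` takes the values: 1 → 2 → 6 → 24

Answer: 24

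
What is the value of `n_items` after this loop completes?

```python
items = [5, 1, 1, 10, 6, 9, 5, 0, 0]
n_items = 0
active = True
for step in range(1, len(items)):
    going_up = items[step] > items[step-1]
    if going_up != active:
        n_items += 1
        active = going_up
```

Count direction changes in [5, 1, 1, 10, 6, 9, 5, 0, 0]
`n_items` takes the values: 0 → 1 → 2 → 3 → 4 → 5

Answer: 5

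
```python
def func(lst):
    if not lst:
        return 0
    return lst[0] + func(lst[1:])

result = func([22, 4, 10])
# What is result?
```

22 + 4 + 10 + 0 = 36

Answer: 36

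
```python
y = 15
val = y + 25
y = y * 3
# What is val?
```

Trace:
`y = 15` → y = 15
`val = y + 25` → val = 40
`y = y * 3` → y = 45
So val = 40

Answer: 40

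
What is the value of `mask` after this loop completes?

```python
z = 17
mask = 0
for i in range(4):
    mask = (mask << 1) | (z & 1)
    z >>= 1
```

Reverse lowest 4 bits of 17
`mask` takes the values: 0 → 1 → 2 → 4 → 8

Answer: 8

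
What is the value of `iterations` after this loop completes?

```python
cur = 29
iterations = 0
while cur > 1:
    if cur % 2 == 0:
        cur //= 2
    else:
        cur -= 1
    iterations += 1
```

Steps to reduce 29 to 1
`iterations` takes the values: 0 → 1 → 2 → 3 → 4 → 5 → 6 → 7

Answer: 7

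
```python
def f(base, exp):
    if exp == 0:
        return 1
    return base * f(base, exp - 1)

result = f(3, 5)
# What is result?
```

f(3, 5) = 3 * 3 * 3 * 3 * 3 = 243

Answer: 243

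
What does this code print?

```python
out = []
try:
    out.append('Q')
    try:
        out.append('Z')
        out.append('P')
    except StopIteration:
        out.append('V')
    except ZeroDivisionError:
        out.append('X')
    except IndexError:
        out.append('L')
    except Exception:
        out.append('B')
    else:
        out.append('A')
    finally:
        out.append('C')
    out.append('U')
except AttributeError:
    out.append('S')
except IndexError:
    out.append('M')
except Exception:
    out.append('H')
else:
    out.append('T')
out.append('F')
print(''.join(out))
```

Execution trace: 'Q' (try body) → 'Z' (inner try body) → 'P' (inner try body, no exception) → 'A' (inner else) → 'C' (inner finally) → 'U' (try body, no exception) → 'T' (else) → 'F' (after the try/except). Output: QZPACUTF

Answer: QZPACUTF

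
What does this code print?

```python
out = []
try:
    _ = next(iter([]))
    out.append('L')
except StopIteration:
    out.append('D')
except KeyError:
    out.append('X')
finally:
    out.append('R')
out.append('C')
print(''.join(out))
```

Execution trace: 'D' (except StopIteration) → 'R' (finally) → 'C' (after the try/except). Output: DRC

Answer: DRC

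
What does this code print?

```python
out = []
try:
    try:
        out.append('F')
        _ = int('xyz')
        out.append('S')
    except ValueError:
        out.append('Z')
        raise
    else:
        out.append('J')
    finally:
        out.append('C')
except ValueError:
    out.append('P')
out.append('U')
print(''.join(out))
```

Execution trace: 'F' (try body) → 'Z' (except ValueError) → 'C' (finally) → 'P' (outer except ValueError) → 'U' (after the try/except). Output: FZCPU

Answer: FZCPU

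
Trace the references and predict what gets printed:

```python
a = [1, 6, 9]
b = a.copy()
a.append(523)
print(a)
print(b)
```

Key concept: list.copy() creates independent copy.
Step by step:
`a = [1, 6, 9]` → a = [1, 6, 9]
`b = a.copy()` → b = [1, 6, 9]
`a.append(523)` → a = [1, 6, 9, 523]
`print(a)` → prints [1, 6, 9, 523]
`print(b)` → prints [1, 6, 9]

Answer:
[1, 6, 9, 523]
[1, 6, 9]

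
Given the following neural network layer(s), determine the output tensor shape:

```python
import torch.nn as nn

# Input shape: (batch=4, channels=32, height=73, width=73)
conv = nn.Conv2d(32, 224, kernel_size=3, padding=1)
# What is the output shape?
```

Input: (4, 32, 73, 73) -> Output: (4, 224, 73, 73)

Answer: (4, 224, 73, 73)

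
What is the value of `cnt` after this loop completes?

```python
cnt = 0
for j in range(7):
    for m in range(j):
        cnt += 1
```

Triangle number: 0+1+2+...+6
`cnt` takes the values: 0 → 1 → 2 → 3 → 4 → 5 → 6 → 7 → 8 → 9 → 10 → 11 → 12 → 13 → 14 → 15 → 16 → 17 → 18 → 19 → 20 → 21

Answer: 21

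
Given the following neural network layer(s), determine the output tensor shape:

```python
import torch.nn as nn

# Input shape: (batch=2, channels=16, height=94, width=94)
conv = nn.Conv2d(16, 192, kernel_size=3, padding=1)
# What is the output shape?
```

Input: (2, 16, 94, 94) -> Output: (2, 192, 94, 94)

Answer: (2, 192, 94, 94)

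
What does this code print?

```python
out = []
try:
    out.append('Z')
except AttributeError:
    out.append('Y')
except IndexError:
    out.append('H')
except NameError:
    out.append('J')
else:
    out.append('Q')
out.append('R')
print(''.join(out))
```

Execution trace: 'Z' (try body, no exception) → 'Q' (else) → 'R' (after the try/except). Output: ZQR

Answer: ZQR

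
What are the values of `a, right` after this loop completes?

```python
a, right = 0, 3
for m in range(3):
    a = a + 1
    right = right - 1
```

a goes 0→3, right goes 3→0
`a, right` takes the values: (0, 3) → (1, 3) → (1, 2) → (2, 2) → (2, 1) → (3, 1) → (3, 0)

Answer: 3, 0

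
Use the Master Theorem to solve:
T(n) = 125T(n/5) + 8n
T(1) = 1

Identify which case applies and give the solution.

a=125, b=5, f(n)=8n. log_5(125) = 3. Since c=1 < 3, Case 1 applies: T(n) = Θ(n^log_b(a)) = O(n^3).

Answer: O(n^3) - Case 1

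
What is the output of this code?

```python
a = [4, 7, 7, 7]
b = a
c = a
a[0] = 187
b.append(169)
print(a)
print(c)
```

Key concept: multiple aliases.
Step by step:
`a = [4, 7, 7, 7]` → a = [4, 7, 7, 7]
`b = a` → b = [4, 7, 7, 7] (same object as a)
`c = a` → c = [4, 7, 7, 7] (same object as a, b)
`a[0] = 187` → a = [187, 7, 7, 7] (same object as b, c); b = [187, 7, 7, 7] (same object as a, c); c = [187, 7, 7, 7] (same object as a, b)
`b.append(169)` → a = [187, 7, 7, 7, 169] (same object as b, c); b = [187, 7, 7, 7, 169] (same object as a, c); c = [187, 7, 7, 7, 169] (same object as a, b)
`print(a)` → prints [187, 7, 7, 7, 169]
`print(c)` → prints [187, 7, 7, 7, 169]

Answer:
[187, 7, 7, 7, 169]
[187, 7, 7, 7, 169]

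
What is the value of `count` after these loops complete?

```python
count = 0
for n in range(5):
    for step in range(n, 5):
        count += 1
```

Upper triangle: 5 + 4 + ... + 1
`count` takes the values: 0 → 1 → 2 → 3 → 4 → 5 → 6 → 7 → 8 → 9 → 10 → 11 → 12 → 13 → 14 → 15

Answer: 15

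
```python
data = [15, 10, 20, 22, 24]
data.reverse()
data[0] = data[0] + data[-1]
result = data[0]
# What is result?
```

Trace:
`data = [15, 10, 20, 22, 24]` → data = [15, 10, 20, 22, 24]
`data.reverse()` → data = [24, 22, 20, 10, 15]
`data[0] = data[0] + data[-1]` → data = [39, 22, 20, 10, 15]
`result = data[0]` → result = 39
So result = 39

Answer: 39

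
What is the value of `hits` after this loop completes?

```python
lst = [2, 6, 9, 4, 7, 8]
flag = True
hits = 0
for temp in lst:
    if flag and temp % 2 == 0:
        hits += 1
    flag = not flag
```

Count even values at even positions
`hits` takes the values: 0 → 1

Answer: 1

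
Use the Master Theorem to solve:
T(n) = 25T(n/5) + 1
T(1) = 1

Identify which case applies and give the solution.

a=25, b=5, f(n)=1. log_5(25) = 2. Since c=0 < 2, Case 1 applies: T(n) = Θ(n^log_b(a)) = O(n^2).

Answer: O(n^2) - Case 1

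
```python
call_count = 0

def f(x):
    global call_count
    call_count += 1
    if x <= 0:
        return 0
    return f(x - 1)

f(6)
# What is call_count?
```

Linear recursion stepping by 1: 7 calls from x=6 down to ≤0.

Answer: 7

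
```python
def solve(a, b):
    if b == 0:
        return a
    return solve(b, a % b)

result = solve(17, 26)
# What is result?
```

solve(17, 26) -> solve(26, 17) -> solve(17, 9) -> solve(9, 8) -> solve(8, 1) -> solve(1, 0) -> 1

Answer: 1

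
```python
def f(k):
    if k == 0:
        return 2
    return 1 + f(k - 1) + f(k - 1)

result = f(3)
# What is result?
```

f(k) = 1 + 2·f(k-1), f(0)=2. Closed form: (2+1)·2^3 - 1 = 23.

Answer: 23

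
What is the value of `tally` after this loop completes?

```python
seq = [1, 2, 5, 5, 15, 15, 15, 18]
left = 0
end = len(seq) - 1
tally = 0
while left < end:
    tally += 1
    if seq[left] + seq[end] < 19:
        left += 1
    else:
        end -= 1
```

Steps to find pair summing to 19
`tally` takes the values: 0 → 1 → 2 → 3 → 4 → 5 → 6 → 7

Answer: 7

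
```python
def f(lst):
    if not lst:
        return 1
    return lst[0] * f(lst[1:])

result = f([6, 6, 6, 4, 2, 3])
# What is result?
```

Product over [6, 6, 6, 4, 2, 3] = 6 * 6 * 6 * 4 * 2 * 3 = 5184

Answer: 5184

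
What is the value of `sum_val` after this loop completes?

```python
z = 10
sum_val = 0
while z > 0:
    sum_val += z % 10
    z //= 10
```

Sum digits of 10
`sum_val` takes the values: 0 → 1

Answer: 1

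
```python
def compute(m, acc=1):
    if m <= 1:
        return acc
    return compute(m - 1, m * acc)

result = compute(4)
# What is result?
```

Accumulator trace (n, acc): (4, 1) -> (3, 4) -> (2, 12) -> (1, 24) -> return 24

Answer: 24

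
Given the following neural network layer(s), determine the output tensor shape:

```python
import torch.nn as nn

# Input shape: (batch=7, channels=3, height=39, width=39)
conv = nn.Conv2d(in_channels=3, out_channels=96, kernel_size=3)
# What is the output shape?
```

Input: (7, 3, 39, 39) -> Output: (7, 96, 37, 37)

Answer: (7, 96, 37, 37)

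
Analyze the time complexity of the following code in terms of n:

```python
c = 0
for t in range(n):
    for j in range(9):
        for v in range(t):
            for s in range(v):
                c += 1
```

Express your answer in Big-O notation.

Each loop level contributes: n × 1 × n × n. Multiplying the contributions gives O(n^3).

Answer: O(n^3)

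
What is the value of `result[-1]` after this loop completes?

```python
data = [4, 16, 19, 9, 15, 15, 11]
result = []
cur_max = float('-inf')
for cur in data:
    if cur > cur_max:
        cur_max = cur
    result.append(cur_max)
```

Running max ends at 19
`result` takes the values: [] → [4] → [4, 16] → [4, 16, 19] → [4, 16, 19, 19] → [4, 16, 19, 19, 19] → [4, 16, 19, 19, 19, 19] → [4, 16, 19, 19, 19, 19, 19]
So `result[-1]` = 19

Answer: 19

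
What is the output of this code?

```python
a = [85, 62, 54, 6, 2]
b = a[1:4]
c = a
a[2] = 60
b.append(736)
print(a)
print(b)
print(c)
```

Key concept: slice vs alias.
Step by step:
`a = [85, 62, 54, 6, 2]` → a = [85, 62, 54, 6, 2]
`b = a[1:4]` → b = [62, 54, 6]
`c = a` → c = [85, 62, 54, 6, 2] (same object as a)
`a[2] = 60` → a = [85, 62, 60, 6, 2] (same object as c); c = [85, 62, 60, 6, 2] (same object as a)
`b.append(736)` → b = [62, 54, 6, 736]
`print(a)` → prints [85, 62, 60, 6, 2]
`print(b)` → prints [62, 54, 6, 736]
`print(c)` → prints [85, 62, 60, 6, 2]

Answer:
[85, 62, 60, 6, 2]
[62, 54, 6, 736]
[85, 62, 60, 6, 2]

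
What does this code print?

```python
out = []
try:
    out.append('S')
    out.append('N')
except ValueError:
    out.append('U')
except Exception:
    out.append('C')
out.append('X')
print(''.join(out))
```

Execution trace: 'S' (try body) → 'N' (try body, no exception) → 'X' (after the try/except). Output: SNX

Answer: SNX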